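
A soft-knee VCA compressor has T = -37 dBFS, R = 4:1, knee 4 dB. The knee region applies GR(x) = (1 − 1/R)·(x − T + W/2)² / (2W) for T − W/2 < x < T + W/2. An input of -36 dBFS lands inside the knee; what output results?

-36.84375 dBFS

x − T + W/2 = -36 − (-37) + 2 = 3.
GR = (1 − 1/4) × 3² / 8 = 0.75 × 9 / 8 = 0.84375 dB.
Output = -36 − 0.84375 = -36.84375 dBFS.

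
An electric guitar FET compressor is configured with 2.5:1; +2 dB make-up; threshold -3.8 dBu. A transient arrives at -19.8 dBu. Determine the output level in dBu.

-19.8 dBu is 16 dB below the -3.8 dBu threshold, so no gain reduction is applied.
Make-up gain adds 2 dB: -19.8 + 2 = -17.8 dBu.

-17.8 dBu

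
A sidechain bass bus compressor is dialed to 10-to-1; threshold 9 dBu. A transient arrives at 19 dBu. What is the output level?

10 dBu

The input is 10 dB above the 9 dBu threshold.
10:1 compression reduces that to 10/10 = 1 dB over.
That puts the output at 10 dBu.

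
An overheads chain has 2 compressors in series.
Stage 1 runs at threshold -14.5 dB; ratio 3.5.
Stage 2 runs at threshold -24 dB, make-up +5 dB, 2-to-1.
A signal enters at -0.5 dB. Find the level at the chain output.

Stage 1: 14 dB above -14.5 dB, reduced 3.5:1 to 4 dB above → -10.5 dB.
Stage 2: overshoot 13.5 dB → 13.5/2 = 6.75 dB → -17.25 dB; +5 dB make-up → -12.25 dB.

-12.25 dB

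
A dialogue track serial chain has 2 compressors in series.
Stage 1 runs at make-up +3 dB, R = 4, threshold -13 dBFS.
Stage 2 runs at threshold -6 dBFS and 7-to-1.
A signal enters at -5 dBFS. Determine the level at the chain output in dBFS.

-8 dBFS

Stage 1: 8 dB above -13 dBFS, reduced 4:1 to 2 dB above → -11 dBFS; +3 dB make-up → -8 dBFS.
Stage 2: -8 dBFS is at or below the -6 dBFS threshold — no compression; output -8 dBFS.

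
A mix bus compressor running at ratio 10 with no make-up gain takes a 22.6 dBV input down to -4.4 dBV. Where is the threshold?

-7.4 dBV

Input is 30 dB above T (since output overshoot × R = input overshoot: (-4.4 − T)·10 = 22.6 − T gives T = -7.4 dBV).
Check: -7.4 + (22.6 − (-7.4))/10 = -7.4 + 3 = -4.4 dBV. ✓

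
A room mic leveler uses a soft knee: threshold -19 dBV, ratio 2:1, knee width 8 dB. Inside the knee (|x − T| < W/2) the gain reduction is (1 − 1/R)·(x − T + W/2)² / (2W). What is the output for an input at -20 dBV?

x − T + W/2 = -20 − (-19) + 4 = 3.
GR = (1 − 1/2) × 3² / 16 = 0.5 × 9 / 16 = 0.28125 dB.
Output = -20 − 0.28125 = -20.28125 dBV.

-20.28125 dBV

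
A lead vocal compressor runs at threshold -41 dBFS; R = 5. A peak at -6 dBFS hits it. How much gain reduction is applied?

28 dB

The signal is 35 dB above threshold.
A 5:1 ratio leaves 7 dB of that excess.
GR = overshoot in − overshoot out = 35 − 7 = 28 dB.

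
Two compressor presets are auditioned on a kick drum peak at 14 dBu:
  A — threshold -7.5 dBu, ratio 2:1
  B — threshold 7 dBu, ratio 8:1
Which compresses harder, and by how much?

A, by 4.625 dB

A: 21.5 dB over, compressed to 10.75 dB over, so 10.75 dB of GR.
B: 7 dB over, compressed to 0.875 dB over, so 6.125 dB of GR.
A applies 4.625 dB more gain reduction.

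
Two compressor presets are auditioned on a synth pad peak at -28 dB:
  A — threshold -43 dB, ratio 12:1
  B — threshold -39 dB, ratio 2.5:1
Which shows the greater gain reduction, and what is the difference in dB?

A, by 7.15 dB

A: 15 dB over, compressed to 1.25 dB over, so 13.75 dB of GR.
B: 11 dB over, compressed to 4.4 dB over, so 6.6 dB of GR.
A reduces 7.15 dB more.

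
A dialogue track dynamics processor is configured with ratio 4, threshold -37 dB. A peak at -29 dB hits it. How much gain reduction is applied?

6 dB

The signal is 8 dB above threshold.
At 4:1, output sits 8/4 = 2 dB above threshold.
GR = overshoot in − overshoot out = 8 − 2 = 6 dB.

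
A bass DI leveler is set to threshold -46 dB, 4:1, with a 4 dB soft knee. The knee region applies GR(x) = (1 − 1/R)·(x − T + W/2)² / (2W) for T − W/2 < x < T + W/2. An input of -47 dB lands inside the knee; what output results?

-47.09375 dB

x − T + W/2 = -47 − (-46) + 2 = 1.
GR = (1 − 1/4) × 1² / 8 = 0.75 × 1 / 8 = 0.09375 dB.
Output = -47 − 0.09375 = -47.09375 dB.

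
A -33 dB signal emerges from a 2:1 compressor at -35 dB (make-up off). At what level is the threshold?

Input is 4 dB above T (since output overshoot × R = input overshoot: (-35 − T)·2 = -33 − T gives T = -37 dB).
Check: -37 + (-33 − (-37))/2 = -37 + 2 = -35 dB. ✓

-37 dB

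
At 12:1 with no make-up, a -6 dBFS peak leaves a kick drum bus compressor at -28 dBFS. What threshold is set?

-30 dBFS

Input is 24 dB above T (since output overshoot × R = input overshoot: (-28 − T)·12 = -6 − T gives T = -30 dBFS).
Check: -30 + (-6 − (-30))/12 = -30 + 2 = -28 dBFS. ✓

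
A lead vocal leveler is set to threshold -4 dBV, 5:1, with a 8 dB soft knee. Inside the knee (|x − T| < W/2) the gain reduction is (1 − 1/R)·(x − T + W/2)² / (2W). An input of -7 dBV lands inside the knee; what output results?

-7.05 dBV

x − T + W/2 = -7 − (-4) + 4 = 1.
GR = (1 − 1/5) × 1² / 16 = 0.8 × 1 / 16 = 0.05 dB.
Output = -7 − 0.05 = -7.05 dBV.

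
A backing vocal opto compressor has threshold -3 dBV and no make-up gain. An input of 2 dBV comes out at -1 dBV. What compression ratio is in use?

Input overshoot = 2 − (-3) = 5 dB; output overshoot = -1 − (-3) = 2 dB.
Ratio = 5 / 2 = 2.5.

2.5:1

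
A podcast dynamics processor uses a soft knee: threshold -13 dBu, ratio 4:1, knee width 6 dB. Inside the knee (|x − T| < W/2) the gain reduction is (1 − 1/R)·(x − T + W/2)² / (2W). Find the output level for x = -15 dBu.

x − T + W/2 = -15 − (-13) + 3 = 1.
GR = (1 − 1/4) × 1² / 12 = 0.75 × 1 / 12 = 0.0625 dB.
Output = -15 − 0.0625 = -15.0625 dBu.

-15.0625 dBu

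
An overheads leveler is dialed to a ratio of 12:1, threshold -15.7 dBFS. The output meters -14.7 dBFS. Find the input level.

-3.7 dBFS

The compressed level sits -14.7 − (-15.7) = 1 dB over threshold.
Before 12:1 compression the overshoot was 1 × 12 = 12 dB, so input = -15.7 + 12 = -3.7 dBFS.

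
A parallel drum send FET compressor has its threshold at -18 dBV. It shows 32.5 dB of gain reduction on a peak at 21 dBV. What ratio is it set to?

Input overshoot = 21 − (-18) = 39 dB.
Output overshoot = 39 − 32.5 = 6.5 dB.
Ratio = input overshoot / output overshoot = 39 / 6.5 = 6.

6:1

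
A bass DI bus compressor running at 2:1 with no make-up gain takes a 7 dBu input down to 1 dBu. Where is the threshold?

Gain reduction = 7 − 1 = 6 dB; output overshoot = GR / (R − 1) = 6 / 1 = 6 dB.
Threshold = output − output overshoot = 1 − 6 = -5 dBu.

-5 dBu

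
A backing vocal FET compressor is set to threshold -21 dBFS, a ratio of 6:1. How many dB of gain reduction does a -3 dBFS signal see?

15 dB

-3 dBFS exceeds the threshold by 18 dB.
At 6:1, output sits 18/6 = 3 dB above threshold.
So the signal is attenuated by 18 − 3 = 15 dB.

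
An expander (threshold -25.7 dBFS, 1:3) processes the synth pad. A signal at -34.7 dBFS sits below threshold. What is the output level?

Below threshold, a 1:3 expander applies gain = (3−1)×(T − x) of attenuation.
(3−1) × 9 = 18 dB, so output = -34.7 − 18 = -52.7 dBFS.

-52.7 dBFS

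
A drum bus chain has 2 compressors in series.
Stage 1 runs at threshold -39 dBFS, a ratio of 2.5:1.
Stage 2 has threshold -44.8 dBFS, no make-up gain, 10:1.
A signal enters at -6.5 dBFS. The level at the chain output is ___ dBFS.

-42.92 dBFS

Stage 1: -6.5 dBFS is 32.5 dB over -39 dBFS; at 2.5:1 that becomes 13 dB over, giving -26 dBFS.
Stage 2: 18.8 dB above -44.8 dBFS, reduced 10:1 to 1.88 dB above → -42.92 dBFS.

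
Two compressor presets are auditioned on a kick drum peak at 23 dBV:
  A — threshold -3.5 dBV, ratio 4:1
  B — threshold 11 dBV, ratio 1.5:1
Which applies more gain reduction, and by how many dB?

A: 26.5 dB over, compressed to 6.625 dB over, so 19.875 dB of GR.
B: 12 dB over, compressed to 8 dB over, so 4 dB of GR.
Difference: 15.875 dB in favour of A.

A, by 15.875 dB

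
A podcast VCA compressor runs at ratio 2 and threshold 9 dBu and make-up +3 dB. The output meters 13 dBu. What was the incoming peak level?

11 dBu

Remove make-up: 13 − 3 = 10 dBu.
The compressed level sits 10 − 9 = 1 dB over threshold.
Undo the ratio: input overshoot = 1 × 2 = 2 dB, giving input = 11 dBu.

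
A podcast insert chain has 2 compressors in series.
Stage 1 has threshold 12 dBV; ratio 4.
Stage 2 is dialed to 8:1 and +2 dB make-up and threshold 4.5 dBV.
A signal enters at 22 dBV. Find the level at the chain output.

7.75 dBV

Stage 1: 10 dB above 12 dBV, reduced 4:1 to 2.5 dB above → 14.5 dBV.
Stage 2: 14.5 dBV is 10 dB over 4.5 dBV; at 8:1 that becomes 1.25 dB over, giving 5.75 dBV; +2 dB make-up → 7.75 dBV.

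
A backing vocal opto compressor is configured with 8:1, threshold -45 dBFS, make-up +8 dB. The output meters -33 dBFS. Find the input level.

Stripping the +8 dB make-up gives -41 dBFS at the gain stage.
Post-compression overshoot = -41 − (-45) = 4 dB.
Input overshoot = R × output overshoot = 32 dB → input = -45 + 32 = -13 dBFS.

-13 dBFS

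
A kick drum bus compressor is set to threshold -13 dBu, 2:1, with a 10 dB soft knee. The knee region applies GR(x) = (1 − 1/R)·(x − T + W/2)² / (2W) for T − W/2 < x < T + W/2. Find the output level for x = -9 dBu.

-11.025 dBu

x − T + W/2 = -9 − (-13) + 5 = 9.
GR = (1 − 1/2) × 9² / 20 = 0.5 × 81 / 20 = 2.025 dB.
Output = -9 − 2.025 = -11.025 dBu.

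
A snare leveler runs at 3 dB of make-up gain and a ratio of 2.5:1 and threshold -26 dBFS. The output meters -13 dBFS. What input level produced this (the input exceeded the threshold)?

-1 dBFS

Stripping the +3 dB make-up gives -16 dBFS at the gain stage.
That's 10 dB above the -26 dBFS threshold.
Before 2.5:1 compression the overshoot was 10 × 2.5 = 25 dB, so input = -26 + 25 = -1 dBFS.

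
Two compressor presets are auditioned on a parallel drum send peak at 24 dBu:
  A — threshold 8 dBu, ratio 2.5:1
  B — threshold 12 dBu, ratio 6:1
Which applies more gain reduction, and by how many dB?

A: GR = 16 − 16/2.5 = 9.6 dB.
B: GR = 12 − 12/6 = 10 dB.
B applies 0.4 dB more gain reduction.

B, by 0.4 dB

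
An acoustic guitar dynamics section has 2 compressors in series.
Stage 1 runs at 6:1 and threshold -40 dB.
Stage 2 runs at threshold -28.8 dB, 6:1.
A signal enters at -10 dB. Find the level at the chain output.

Stage 1: overshoot 30 dB → 30/6 = 5 dB → -35 dB.
Stage 2: -35 dB is at or below the -28.8 dB threshold — no compression; output -35 dB.

-35 dB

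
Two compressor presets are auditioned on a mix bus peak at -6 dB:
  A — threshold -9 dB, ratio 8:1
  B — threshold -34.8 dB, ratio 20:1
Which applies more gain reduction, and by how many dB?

A: overshoot 3 dB → output overshoot 0.375 dB → GR 2.625 dB.
B: overshoot 28.8 dB → output overshoot 1.44 dB → GR 27.36 dB.
B applies 24.735 dB more gain reduction.

B, by 24.735 dB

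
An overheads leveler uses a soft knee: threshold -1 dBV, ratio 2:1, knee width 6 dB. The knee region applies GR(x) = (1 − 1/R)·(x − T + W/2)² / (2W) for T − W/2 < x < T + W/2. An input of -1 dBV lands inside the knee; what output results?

x − T + W/2 = -1 − (-1) + 3 = 3.
GR = (1 − 1/2) × 3² / 12 = 0.5 × 9 / 12 = 0.375 dB.
Output = -1 − 0.375 = -1.375 dBV.

-1.375 dBV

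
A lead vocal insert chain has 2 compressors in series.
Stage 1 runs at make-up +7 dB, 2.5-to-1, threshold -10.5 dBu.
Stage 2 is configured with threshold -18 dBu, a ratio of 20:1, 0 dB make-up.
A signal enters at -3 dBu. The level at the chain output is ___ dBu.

-17.125 dBu

Stage 1: 7.5 dB above -10.5 dBu, reduced 2.5:1 to 3 dB above → -7.5 dBu; +7 dB make-up → -0.5 dBu.
Stage 2: 17.5 dB above -18 dBu, reduced 20:1 to 0.875 dB above → -17.125 dBu.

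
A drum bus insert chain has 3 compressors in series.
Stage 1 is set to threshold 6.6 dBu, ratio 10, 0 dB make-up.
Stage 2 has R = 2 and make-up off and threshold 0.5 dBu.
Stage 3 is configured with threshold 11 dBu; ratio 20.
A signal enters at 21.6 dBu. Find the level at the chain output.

4.3 dBu

Stage 1: 15 dB above 6.6 dBu, reduced 10:1 to 1.5 dB above → 8.1 dBu.
Stage 2: 7.6 dB above 0.5 dBu, reduced 2:1 to 3.8 dB above → 4.3 dBu.
Stage 3: 4.3 dBu is at or below the 11 dBu threshold — no compression; output 4.3 dBu.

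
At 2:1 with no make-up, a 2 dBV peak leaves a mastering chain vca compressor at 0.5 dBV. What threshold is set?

-1 dBV

Input is 3 dB above T (since output overshoot × R = input overshoot: (0.5 − T)·2 = 2 − T gives T = -1 dBV).
Check: -1 + (2 − (-1))/2 = -1 + 1.5 = 0.5 dBV. ✓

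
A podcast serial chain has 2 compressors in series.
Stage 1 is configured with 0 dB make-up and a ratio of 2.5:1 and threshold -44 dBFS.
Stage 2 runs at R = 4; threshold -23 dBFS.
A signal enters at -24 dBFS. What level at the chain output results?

Stage 1: -24 dBFS is 20 dB over -44 dBFS; at 2.5:1 that becomes 8 dB over, giving -36 dBFS.
Stage 2: -36 dBFS ≤ -23 dBFS, so stage 2 doesn't engage; output -36 dBFS.

-36 dBFS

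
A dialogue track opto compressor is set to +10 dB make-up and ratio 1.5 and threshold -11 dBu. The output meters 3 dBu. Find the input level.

-5 dBu

Before make-up, the level was 3 − 10 = -7 dBu.
That's 4 dB above the -11 dBu threshold.
Input overshoot = R × output overshoot = 6 dB → input = -11 + 6 = -5 dBu.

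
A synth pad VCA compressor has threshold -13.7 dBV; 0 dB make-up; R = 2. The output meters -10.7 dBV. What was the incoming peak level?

-7.7 dBV

The compressed level sits -10.7 − (-13.7) = 3 dB over threshold.
Before 2:1 compression the overshoot was 3 × 2 = 6 dB, so input = -13.7 + 6 = -7.7 dBV.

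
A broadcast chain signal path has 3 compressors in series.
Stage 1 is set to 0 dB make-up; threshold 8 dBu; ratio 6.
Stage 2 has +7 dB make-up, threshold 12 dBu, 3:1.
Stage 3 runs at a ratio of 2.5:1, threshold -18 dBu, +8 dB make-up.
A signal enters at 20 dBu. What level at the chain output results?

Stage 1: 12 dB above 8 dBu, reduced 6:1 to 2 dB above → 10 dBu.
Stage 2: 10 dBu is at or below the 12 dBu threshold — no compression; make-up brings it to 17 dBu.
Stage 3: overshoot 35 dB → 35/2.5 = 14 dB → -4 dBu; +8 dB make-up → 4 dBu.

4 dBu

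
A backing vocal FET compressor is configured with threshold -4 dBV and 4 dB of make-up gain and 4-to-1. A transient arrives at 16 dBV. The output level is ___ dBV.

5 dBV

The input is 20 dB above the -4 dBV threshold.
At 4:1 the overshoot is divided by 4, leaving 5 dB above threshold.
So the level is -4 + 5 = 1 dBV; make-up adds 4 dB, giving 5 dBV.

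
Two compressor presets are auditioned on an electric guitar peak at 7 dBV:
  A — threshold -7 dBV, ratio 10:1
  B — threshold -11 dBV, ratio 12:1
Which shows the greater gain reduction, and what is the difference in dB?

A: 14 dB over, compressed to 1.4 dB over, so 12.6 dB of GR.
B: 18 dB over, compressed to 1.5 dB over, so 16.5 dB of GR.
B applies 3.9 dB more gain reduction.

B, by 3.9 dB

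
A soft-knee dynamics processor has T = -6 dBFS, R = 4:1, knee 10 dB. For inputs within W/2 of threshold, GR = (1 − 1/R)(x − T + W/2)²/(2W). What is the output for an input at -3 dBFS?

-5.4 dBFS

x − T + W/2 = -3 − (-6) + 5 = 8.
GR = (1 − 1/4) × 8² / 20 = 0.75 × 64 / 20 = 2.4 dB.
Output = -3 − 2.4 = -5.4 dBFS.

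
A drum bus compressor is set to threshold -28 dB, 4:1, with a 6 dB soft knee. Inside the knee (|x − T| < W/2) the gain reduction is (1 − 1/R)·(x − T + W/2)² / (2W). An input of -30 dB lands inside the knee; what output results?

x − T + W/2 = -30 − (-28) + 3 = 1.
GR = (1 − 1/4) × 1² / 12 = 0.75 × 1 / 12 = 0.0625 dB.
Output = -30 − 0.0625 = -30.0625 dB.

-30.0625 dB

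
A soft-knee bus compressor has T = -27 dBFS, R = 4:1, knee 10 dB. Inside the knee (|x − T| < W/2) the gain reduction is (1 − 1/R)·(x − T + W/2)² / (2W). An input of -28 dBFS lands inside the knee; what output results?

x − T + W/2 = -28 − (-27) + 5 = 4.
GR = (1 − 1/4) × 4² / 20 = 0.75 × 16 / 20 = 0.6 dB.
Output = -28 − 0.6 = -28.6 dBFS.

-28.6 dBFS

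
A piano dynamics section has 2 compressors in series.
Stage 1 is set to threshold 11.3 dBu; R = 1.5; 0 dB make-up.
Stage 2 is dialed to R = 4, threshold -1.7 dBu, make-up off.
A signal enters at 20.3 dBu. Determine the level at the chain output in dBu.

3.05 dBu

Stage 1: overshoot 9 dB → 9/1.5 = 6 dB → 17.3 dBu.
Stage 2: overshoot 19 dB → 19/4 = 4.75 dB → 3.05 dBu.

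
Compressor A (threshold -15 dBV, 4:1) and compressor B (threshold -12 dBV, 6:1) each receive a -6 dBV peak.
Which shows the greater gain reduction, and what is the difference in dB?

A, by 1.75 dB

A: 9 dB over, compressed to 2.25 dB over, so 6.75 dB of GR.
B: 6 dB over, compressed to 1 dB over, so 5 dB of GR.
A reduces 1.75 dB more.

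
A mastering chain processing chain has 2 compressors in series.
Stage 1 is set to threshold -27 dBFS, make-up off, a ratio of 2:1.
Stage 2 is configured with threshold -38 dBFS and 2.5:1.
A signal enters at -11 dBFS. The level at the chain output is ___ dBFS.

Stage 1: 16 dB above -27 dBFS, reduced 2:1 to 8 dB above → -19 dBFS.
Stage 2: -19 dBFS is 19 dB over -38 dBFS; at 2.5:1 that becomes 7.6 dB over, giving -30.4 dBFS.

-30.4 dBFS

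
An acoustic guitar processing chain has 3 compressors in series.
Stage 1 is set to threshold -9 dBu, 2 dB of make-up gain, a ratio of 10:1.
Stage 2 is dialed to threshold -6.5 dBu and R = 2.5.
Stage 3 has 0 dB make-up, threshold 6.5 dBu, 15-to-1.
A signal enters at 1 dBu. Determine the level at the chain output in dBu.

Stage 1: 1 dBu is 10 dB over -9 dBu; at 10:1 that becomes 1 dB over, giving -8 dBu; +2 dB make-up → -6 dBu.
Stage 2: -6 dBu is 0.5 dB over -6.5 dBu; at 2.5:1 that becomes 0.2 dB over, giving -6.3 dBu.
Stage 3: -6.3 dBu is at or below the 6.5 dBu threshold — no compression; output -6.3 dBu.

-6.3 dBu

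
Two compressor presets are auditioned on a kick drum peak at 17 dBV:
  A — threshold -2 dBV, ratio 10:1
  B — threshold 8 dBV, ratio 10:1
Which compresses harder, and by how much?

A, by 9 dB

A: GR = 19 − 19/10 = 17.1 dB.
B: GR = 9 − 9/10 = 8.1 dB.
A applies 9 dB more gain reduction.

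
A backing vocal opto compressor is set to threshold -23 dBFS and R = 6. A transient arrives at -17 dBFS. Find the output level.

The input is 6 dB above the -23 dBFS threshold.
The 6 dB excess becomes 1 dB after 6:1 reduction.
Output = -23 + 1 = -22 dBFS.

-22 dBFS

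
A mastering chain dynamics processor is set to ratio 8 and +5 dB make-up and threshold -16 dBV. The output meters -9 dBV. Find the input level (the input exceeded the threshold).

0 dBV

Before make-up, the level was -9 − 5 = -14 dBV.
Post-compression overshoot = -14 − (-16) = 2 dB.
Input overshoot = R × output overshoot = 16 dB → input = -16 + 16 = 0 dBV.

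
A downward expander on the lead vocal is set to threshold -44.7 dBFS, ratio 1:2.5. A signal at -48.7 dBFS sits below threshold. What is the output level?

-54.7 dBFS

Below threshold, a 1:2.5 expander applies gain = (2.5−1)×(T − x) of attenuation.
(2.5−1) × 4 = 6 dB, so output = -48.7 − 6 = -54.7 dBFS.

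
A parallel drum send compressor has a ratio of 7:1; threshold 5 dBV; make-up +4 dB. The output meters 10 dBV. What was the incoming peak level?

Before make-up, the level was 10 − 4 = 6 dBV.
The compressed level sits 6 − 5 = 1 dB over threshold.
Undo the ratio: input overshoot = 1 × 7 = 7 dB, giving input = 12 dBV.

12 dBV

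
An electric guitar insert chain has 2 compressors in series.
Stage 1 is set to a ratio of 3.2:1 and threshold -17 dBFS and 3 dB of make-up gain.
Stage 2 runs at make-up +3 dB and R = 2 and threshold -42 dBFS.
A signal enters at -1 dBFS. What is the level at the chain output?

Stage 1: -1 dBFS is 16 dB over -17 dBFS; at 3.2:1 that becomes 5 dB over, giving -12 dBFS; +3 dB make-up → -9 dBFS.
Stage 2: 33 dB above -42 dBFS, reduced 2:1 to 16.5 dB above → -25.5 dBFS; +3 dB make-up → -22.5 dBFS.

-22.5 dBFS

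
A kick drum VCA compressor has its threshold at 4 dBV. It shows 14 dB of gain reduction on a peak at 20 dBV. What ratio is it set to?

Input overshoot = 20 − 4 = 16 dB.
Output overshoot = 16 − 14 = 2 dB.
Ratio = input overshoot / output overshoot = 16 / 2 = 8.

8:1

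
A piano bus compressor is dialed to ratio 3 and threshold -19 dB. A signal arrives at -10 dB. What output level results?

-16 dB

The input is 9 dB above the -19 dB threshold.
The 9 dB excess becomes 3 dB after 3:1 reduction.
Output = -19 + 3 = -16 dB.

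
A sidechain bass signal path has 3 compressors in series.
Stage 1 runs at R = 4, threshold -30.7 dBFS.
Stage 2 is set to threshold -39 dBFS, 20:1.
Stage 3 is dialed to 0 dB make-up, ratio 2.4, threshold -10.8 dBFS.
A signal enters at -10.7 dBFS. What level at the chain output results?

Stage 1: overshoot 20 dB → 20/4 = 5 dB → -25.7 dBFS.
Stage 2: overshoot 13.3 dB → 13.3/20 = 0.665 dB → -38.335 dBFS.
Stage 3: -38.335 dBFS is at or below the -10.8 dBFS threshold — no compression; output -38.335 dBFS.

-38.335 dBFS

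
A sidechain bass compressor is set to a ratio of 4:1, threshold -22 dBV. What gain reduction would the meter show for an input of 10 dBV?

Overshoot = 10 − (-22) = 32 dB.
A 4:1 ratio leaves 8 dB of that excess.
GR = overshoot in − overshoot out = 32 − 8 = 24 dB.

24 dB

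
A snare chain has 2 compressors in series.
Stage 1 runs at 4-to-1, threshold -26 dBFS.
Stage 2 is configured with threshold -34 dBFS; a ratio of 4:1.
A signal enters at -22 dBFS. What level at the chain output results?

Stage 1: -22 dBFS is 4 dB over -26 dBFS; at 4:1 that becomes 1 dB over, giving -25 dBFS.
Stage 2: -25 dBFS is 9 dB over -34 dBFS; at 4:1 that becomes 2.25 dB over, giving -31.75 dBFS.

-31.75 dBFS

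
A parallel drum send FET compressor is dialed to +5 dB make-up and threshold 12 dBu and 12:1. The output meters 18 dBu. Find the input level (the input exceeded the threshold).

Stripping the +5 dB make-up gives 13 dBu at the gain stage.
The compressed level sits 13 − 12 = 1 dB over threshold.
Before 12:1 compression the overshoot was 1 × 12 = 12 dB, so input = 12 + 12 = 24 dBu.

24 dBu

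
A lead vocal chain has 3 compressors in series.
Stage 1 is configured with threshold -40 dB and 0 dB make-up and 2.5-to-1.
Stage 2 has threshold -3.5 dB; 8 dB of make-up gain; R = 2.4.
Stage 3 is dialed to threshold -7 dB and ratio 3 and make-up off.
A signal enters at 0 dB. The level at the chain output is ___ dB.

Stage 1: overshoot 40 dB → 40/2.5 = 16 dB → -24 dB.
Stage 2: -24 dB ≤ -3.5 dB, so stage 2 doesn't engage; make-up brings it to -16 dB.
Stage 3: -16 dB is at or below the -7 dB threshold — no compression; output -16 dB.

-16 dB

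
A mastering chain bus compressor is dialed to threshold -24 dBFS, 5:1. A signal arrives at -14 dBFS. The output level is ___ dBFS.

-14 dBFS sits 10 dB over threshold.
At 5:1 the overshoot is divided by 5, leaving 2 dB above threshold.
That puts the output at -22 dBFS.

-22 dBFS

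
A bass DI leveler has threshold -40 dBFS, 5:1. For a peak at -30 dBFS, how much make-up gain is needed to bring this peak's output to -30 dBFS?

8 dB

Without make-up, output = threshold + overshoot/5 = -40 + 2 = -38 dBFS.
Gap to target: 8 dB.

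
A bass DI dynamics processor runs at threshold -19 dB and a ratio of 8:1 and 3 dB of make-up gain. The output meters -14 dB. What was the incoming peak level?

-3 dB

Before make-up, the level was -14 − 3 = -17 dB.
Post-compression overshoot = -17 − (-19) = 2 dB.
Undo the ratio: input overshoot = 2 × 8 = 16 dB, giving input = -3 dB.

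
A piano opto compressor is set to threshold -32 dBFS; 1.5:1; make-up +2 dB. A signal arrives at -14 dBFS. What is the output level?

-18 dBFS

The input is 18 dB above the -32 dBFS threshold.
1.5:1 compression reduces that to 18/1.5 = 12 dB over.
That puts the output at -20 dBFS; make-up adds 2 dB, giving -18 dBFS.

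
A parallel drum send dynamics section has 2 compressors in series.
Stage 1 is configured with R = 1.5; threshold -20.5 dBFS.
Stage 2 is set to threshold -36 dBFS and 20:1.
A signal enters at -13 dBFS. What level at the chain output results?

-34.975 dBFS

Stage 1: overshoot 7.5 dB → 7.5/1.5 = 5 dB → -15.5 dBFS.
Stage 2: 20.5 dB above -36 dBFS, reduced 20:1 to 1.025 dB above → -34.975 dBFS.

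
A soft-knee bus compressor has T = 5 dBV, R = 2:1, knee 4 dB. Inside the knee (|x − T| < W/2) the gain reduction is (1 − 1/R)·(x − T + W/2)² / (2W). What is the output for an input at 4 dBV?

3.9375 dBV

x − T + W/2 = 4 − 5 + 2 = 1.
GR = (1 − 1/2) × 1² / 8 = 0.5 × 1 / 8 = 0.0625 dB.
Output = 4 − 0.0625 = 3.9375 dBV.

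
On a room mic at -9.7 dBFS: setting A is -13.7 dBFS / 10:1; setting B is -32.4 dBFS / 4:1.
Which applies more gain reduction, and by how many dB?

A: overshoot 4 dB → output overshoot 0.4 dB → GR 3.6 dB.
B: overshoot 22.7 dB → output overshoot 5.675 dB → GR 17.025 dB.
B reduces 13.425 dB more.

B, by 13.425 dB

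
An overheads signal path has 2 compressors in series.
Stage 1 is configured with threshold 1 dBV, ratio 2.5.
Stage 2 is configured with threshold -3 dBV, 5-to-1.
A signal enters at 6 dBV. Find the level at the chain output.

-1.8 dBV

Stage 1: 5 dB above 1 dBV, reduced 2.5:1 to 2 dB above → 3 dBV.
Stage 2: overshoot 6 dB → 6/5 = 1.2 dB → -1.8 dBV.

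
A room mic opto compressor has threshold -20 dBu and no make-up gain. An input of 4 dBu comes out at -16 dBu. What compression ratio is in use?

Input overshoot = 4 − (-20) = 24 dB; output overshoot = -16 − (-20) = 4 dB.
Ratio = 24 / 4 = 6.

6:1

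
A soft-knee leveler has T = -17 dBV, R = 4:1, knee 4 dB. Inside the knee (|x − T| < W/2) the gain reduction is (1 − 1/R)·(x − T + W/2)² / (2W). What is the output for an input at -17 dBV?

-17.375 dBV

x − T + W/2 = -17 − (-17) + 2 = 2.
GR = (1 − 1/4) × 2² / 8 = 0.75 × 4 / 8 = 0.375 dB.
Output = -17 − 0.375 = -17.375 dBV.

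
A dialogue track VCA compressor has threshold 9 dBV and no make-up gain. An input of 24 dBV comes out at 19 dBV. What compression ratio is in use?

1.5:1

Input overshoot = 24 − 9 = 15 dB; output overshoot = 19 − 9 = 10 dB.
Ratio = 15 / 10 = 1.5.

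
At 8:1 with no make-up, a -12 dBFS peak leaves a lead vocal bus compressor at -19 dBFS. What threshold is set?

Gain reduction = -12 − (-19) = 7 dB; output overshoot = GR / (R − 1) = 7 / 7 = 1 dB.
Threshold = output − output overshoot = -19 − 1 = -20 dBFS.

-20 dBFS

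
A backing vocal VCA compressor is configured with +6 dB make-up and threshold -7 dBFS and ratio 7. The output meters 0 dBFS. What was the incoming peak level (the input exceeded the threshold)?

0 dBFS

Stripping the +6 dB make-up gives -6 dBFS at the gain stage.
That's 1 dB above the -7 dBFS threshold.
Input overshoot = R × output overshoot = 7 dB → input = -7 + 7 = 0 dBFS.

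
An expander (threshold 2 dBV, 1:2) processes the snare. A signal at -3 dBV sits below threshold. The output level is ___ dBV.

-8 dBV

Undershoot = 2 − (-3) = 5 dB.
At 1:2, that expands to 10 dB under threshold.
Output = 2 − 10 = -8 dBV.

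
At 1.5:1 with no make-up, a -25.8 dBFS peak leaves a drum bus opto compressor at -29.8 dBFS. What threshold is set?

Gain reduction = -25.8 − (-29.8) = 4 dB; output overshoot = GR / (R − 1) = 4 / 0.5 = 8 dB.
Threshold = output − output overshoot = -29.8 − 8 = -37.8 dBFS.

-37.8 dBFS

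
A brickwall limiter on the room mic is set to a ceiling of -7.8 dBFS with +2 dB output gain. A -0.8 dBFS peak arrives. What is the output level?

A brickwall limiter is an ∞:1 compressor: any input above the ceiling is clamped to -7.8 dBFS.
Output gain then adds 2 dB: -7.8 + 2 = -5.8 dBFS.

-5.8 dBFS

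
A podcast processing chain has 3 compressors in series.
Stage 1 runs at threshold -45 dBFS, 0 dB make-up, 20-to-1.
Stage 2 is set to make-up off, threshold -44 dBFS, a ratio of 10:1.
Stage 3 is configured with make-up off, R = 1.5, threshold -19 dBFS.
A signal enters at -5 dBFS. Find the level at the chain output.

Stage 1: overshoot 40 dB → 40/20 = 2 dB → -43 dBFS.
Stage 2: -43 dBFS is 1 dB over -44 dBFS; at 10:1 that becomes 0.1 dB over, giving -43.9 dBFS.
Stage 3: -43.9 dBFS ≤ -19 dBFS, so stage 3 doesn't engage; output -43.9 dBFS.

-43.9 dBFS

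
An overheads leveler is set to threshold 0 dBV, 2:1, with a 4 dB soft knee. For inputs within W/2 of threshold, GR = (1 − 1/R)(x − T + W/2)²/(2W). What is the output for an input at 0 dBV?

x − T + W/2 = 0 − 0 + 2 = 2.
GR = (1 − 1/2) × 2² / 8 = 0.5 × 4 / 8 = 0.25 dB.
Output = 0 − 0.25 = -0.25 dBV.

-0.25 dBV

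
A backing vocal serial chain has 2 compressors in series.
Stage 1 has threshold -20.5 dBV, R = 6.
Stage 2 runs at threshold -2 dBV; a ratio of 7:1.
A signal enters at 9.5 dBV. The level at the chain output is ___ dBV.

Stage 1: 30 dB above -20.5 dBV, reduced 6:1 to 5 dB above → -15.5 dBV.
Stage 2: -15.5 dBV is at or below the -2 dBV threshold — no compression; output -15.5 dBV.

-15.5 dBV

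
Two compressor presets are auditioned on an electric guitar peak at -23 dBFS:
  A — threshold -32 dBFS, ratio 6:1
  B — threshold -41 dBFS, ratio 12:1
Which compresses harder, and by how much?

A: GR = 9 − 9/6 = 7.5 dB.
B: GR = 18 − 18/12 = 16.5 dB.
Difference: 9 dB in favour of B.

B, by 9 dB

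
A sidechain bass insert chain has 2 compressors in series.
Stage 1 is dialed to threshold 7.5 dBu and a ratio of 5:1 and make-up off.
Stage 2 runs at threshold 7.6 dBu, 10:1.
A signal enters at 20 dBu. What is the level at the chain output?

7.84 dBu

Stage 1: 12.5 dB above 7.5 dBu, reduced 5:1 to 2.5 dB above → 10 dBu.
Stage 2: overshoot 2.4 dB → 2.4/10 = 0.24 dB → 7.84 dBu.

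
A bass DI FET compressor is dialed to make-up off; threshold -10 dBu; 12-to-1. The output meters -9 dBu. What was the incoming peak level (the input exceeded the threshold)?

The compressed level sits -9 − (-10) = 1 dB over threshold.
Input overshoot = R × output overshoot = 12 dB → input = -10 + 12 = 2 dBu.

2 dBu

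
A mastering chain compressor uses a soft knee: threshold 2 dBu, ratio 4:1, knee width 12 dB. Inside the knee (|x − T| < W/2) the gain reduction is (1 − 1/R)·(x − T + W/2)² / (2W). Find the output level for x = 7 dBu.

3.21875 dBu

x − T + W/2 = 7 − 2 + 6 = 11.
GR = (1 − 1/4) × 11² / 24 = 0.75 × 121 / 24 = 3.78125 dB.
Output = 7 − 3.78125 = 3.21875 dBu.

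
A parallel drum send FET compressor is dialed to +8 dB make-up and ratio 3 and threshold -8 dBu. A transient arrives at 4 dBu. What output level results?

4 dBu sits 12 dB over threshold.
3:1 compression reduces that to 12/3 = 4 dB over.
So the level is -8 + 4 = -4 dBu; make-up adds 8 dB, giving 4 dBu.

4 dBu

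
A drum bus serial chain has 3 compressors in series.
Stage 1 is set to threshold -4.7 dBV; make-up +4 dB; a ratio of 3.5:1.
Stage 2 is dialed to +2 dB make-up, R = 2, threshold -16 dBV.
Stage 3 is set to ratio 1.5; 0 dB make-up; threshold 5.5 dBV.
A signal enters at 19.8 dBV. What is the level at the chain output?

-2.85 dBV

Stage 1: overshoot 24.5 dB → 24.5/3.5 = 7 dB → 2.3 dBV; +4 dB make-up → 6.3 dBV.
Stage 2: 6.3 dBV is 22.3 dB over -16 dBV; at 2:1 that becomes 11.15 dB over, giving -4.85 dBV; +2 dB make-up → -2.85 dBV.
Stage 3: -2.85 dBV is at or below the 5.5 dBV threshold — no compression; output -2.85 dBV.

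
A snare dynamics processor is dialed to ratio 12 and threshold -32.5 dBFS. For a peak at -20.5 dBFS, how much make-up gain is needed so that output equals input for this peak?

Overshoot 12 dB → 12/12 = 1 dB after compression, so the compressed level is -32.5 + 1 = -31.5 dBFS.
Make-up = target − compressed = -20.5 − (-31.5) = 11 dB.

11 dB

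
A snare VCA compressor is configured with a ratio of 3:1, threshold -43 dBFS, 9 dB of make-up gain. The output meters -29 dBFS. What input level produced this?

-28 dBFS

Remove make-up: -29 − 9 = -38 dBFS.
Post-compression overshoot = -38 − (-43) = 5 dB.
Before 3:1 compression the overshoot was 5 × 3 = 15 dB, so input = -43 + 15 = -28 dBFS.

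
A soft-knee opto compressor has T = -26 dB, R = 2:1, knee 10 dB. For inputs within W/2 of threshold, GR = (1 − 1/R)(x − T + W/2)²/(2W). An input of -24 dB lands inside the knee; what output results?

x − T + W/2 = -24 − (-26) + 5 = 7.
GR = (1 − 1/2) × 7² / 20 = 0.5 × 49 / 20 = 1.225 dB.
Output = -24 − 1.225 = -25.225 dB.

-25.225 dB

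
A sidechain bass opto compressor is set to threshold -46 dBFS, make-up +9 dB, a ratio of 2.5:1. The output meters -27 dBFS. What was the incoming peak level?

-21 dBFS

Remove make-up: -27 − 9 = -36 dBFS.
The compressed level sits -36 − (-46) = 10 dB over threshold.
Undo the ratio: input overshoot = 10 × 2.5 = 25 dB, giving input = -21 dBFS.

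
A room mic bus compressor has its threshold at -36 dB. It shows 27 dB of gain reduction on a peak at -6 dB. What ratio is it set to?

Input overshoot = -6 − (-36) = 30 dB.
Output overshoot = 30 − 27 = 3 dB.
Ratio = input overshoot / output overshoot = 30 / 3 = 10.

10:1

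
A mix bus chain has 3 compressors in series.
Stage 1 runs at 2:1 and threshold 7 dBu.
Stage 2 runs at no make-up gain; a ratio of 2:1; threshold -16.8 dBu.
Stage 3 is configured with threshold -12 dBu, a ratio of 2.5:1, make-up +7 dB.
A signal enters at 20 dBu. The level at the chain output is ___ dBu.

-0.86 dBu

Stage 1: 13 dB above 7 dBu, reduced 2:1 to 6.5 dB above → 13.5 dBu.
Stage 2: 30.3 dB above -16.8 dBu, reduced 2:1 to 15.15 dB above → -1.65 dBu.
Stage 3: -1.65 dBu is 10.35 dB over -12 dBu; at 2.5:1 that becomes 4.14 dB over, giving -7.86 dBu; +7 dB make-up → -0.86 dBu.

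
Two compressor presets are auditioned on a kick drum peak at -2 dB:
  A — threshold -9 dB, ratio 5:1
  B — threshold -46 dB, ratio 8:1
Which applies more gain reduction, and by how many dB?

A: GR = 7 − 7/5 = 5.6 dB.
B: GR = 44 − 44/8 = 38.5 dB.
Difference: 32.9 dB in favour of B.

B, by 32.9 dB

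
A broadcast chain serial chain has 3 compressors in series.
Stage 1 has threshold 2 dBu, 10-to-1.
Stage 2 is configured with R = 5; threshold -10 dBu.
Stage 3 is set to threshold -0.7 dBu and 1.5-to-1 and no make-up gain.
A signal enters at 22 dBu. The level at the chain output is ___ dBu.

-7.2 dBu

Stage 1: 20 dB above 2 dBu, reduced 10:1 to 2 dB above → 4 dBu.
Stage 2: overshoot 14 dB → 14/5 = 2.8 dB → -7.2 dBu.
Stage 3: -7.2 dBu is at or below the -0.7 dBu threshold — no compression; output -7.2 dBu.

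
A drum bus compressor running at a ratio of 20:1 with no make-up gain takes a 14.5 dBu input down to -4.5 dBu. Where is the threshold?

Input is 20 dB above T (since output overshoot × R = input overshoot: (-4.5 − T)·20 = 14.5 − T gives T = -5.5 dBu).
Check: -5.5 + (14.5 − (-5.5))/20 = -5.5 + 1 = -4.5 dBu. ✓

-5.5 dBu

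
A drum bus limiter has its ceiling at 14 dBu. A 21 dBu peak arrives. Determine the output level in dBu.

14 dBu

A brickwall limiter is an ∞:1 compressor: any input above the ceiling is clamped to 14 dBu.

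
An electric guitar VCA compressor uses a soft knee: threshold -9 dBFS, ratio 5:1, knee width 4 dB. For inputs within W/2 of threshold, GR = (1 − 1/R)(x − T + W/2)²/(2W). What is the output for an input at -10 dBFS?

x − T + W/2 = -10 − (-9) + 2 = 1.
GR = (1 − 1/5) × 1² / 8 = 0.8 × 1 / 8 = 0.1 dB.
Output = -10 − 0.1 = -10.1 dBFS.

-10.1 dBFS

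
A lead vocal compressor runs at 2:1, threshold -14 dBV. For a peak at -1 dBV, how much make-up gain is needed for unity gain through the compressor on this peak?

Overshoot 13 dB → 13/2 = 6.5 dB after compression, so the compressed level is -14 + 6.5 = -7.5 dBV.
Make-up = target − compressed = -1 − (-7.5) = 6.5 dB.

6.5 dB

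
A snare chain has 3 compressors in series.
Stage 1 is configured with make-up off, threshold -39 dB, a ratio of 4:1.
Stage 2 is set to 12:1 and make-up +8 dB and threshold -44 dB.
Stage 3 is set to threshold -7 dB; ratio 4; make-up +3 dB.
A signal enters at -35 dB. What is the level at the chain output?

-32.5 dB

Stage 1: 4 dB above -39 dB, reduced 4:1 to 1 dB above → -38 dB.
Stage 2: -38 dB is 6 dB over -44 dB; at 12:1 that becomes 0.5 dB over, giving -43.5 dB; +8 dB make-up → -35.5 dB.
Stage 3: -35.5 dB ≤ -7 dB, so stage 3 doesn't engage; make-up brings it to -32.5 dB.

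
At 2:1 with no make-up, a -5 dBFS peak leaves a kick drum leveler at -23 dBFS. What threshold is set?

Input is 36 dB above T (since output overshoot × R = input overshoot: (-23 − T)·2 = -5 − T gives T = -41 dBFS).
Check: -41 + (-5 − (-41))/2 = -41 + 18 = -23 dBFS. ✓

-41 dBFS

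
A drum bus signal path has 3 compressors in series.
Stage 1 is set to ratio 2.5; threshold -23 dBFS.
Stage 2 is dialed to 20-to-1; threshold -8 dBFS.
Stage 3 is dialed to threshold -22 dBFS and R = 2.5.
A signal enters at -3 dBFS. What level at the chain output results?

Stage 1: 20 dB above -23 dBFS, reduced 2.5:1 to 8 dB above → -15 dBFS.
Stage 2: -15 dBFS ≤ -8 dBFS, so stage 2 doesn't engage; output -15 dBFS.
Stage 3: 7 dB above -22 dBFS, reduced 2.5:1 to 2.8 dB above → -19.2 dBFS.

-19.2 dBFS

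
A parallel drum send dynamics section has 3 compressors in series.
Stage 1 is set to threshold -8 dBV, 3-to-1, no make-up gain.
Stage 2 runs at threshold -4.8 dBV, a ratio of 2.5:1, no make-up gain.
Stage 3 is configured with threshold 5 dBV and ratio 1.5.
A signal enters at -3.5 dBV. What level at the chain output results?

Stage 1: -3.5 dBV is 4.5 dB over -8 dBV; at 3:1 that becomes 1.5 dB over, giving -6.5 dBV.
Stage 2: -6.5 dBV ≤ -4.8 dBV, so stage 2 doesn't engage; output -6.5 dBV.
Stage 3: -6.5 dBV ≤ 5 dBV, so stage 3 doesn't engage; output -6.5 dBV.

-6.5 dBV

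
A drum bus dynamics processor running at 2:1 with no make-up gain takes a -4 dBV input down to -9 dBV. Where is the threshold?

Gain reduction = -4 − (-9) = 5 dB; output overshoot = GR / (R − 1) = 5 / 1 = 5 dB.
Threshold = output − output overshoot = -9 − 5 = -14 dBV.

-14 dBV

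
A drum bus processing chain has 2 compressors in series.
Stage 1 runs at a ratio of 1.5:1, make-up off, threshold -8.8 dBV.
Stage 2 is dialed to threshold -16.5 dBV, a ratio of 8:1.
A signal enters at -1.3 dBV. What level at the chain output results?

-14.9125 dBV

Stage 1: overshoot 7.5 dB → 7.5/1.5 = 5 dB → -3.8 dBV.
Stage 2: 12.7 dB above -16.5 dBV, reduced 8:1 to 1.5875 dB above → -14.9125 dBV.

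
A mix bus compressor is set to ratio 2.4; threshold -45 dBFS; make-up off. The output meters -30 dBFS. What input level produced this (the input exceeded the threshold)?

Post-compression overshoot = -30 − (-45) = 15 dB.
Undo the ratio: input overshoot = 15 × 2.4 = 36 dB, giving input = -9 dBFS.

-9 dBFS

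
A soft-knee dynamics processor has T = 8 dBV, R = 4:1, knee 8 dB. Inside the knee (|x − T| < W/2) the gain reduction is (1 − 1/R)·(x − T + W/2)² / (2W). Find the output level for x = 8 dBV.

x − T + W/2 = 8 − 8 + 4 = 4.
GR = (1 − 1/4) × 4² / 16 = 0.75 × 16 / 16 = 0.75 dB.
Output = 8 − 0.75 = 7.25 dBV.

7.25 dBV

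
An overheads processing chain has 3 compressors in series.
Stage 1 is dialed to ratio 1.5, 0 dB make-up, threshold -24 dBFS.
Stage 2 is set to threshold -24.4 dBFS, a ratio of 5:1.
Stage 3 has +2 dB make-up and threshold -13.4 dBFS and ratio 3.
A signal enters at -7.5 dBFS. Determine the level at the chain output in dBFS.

Stage 1: -7.5 dBFS is 16.5 dB over -24 dBFS; at 1.5:1 that becomes 11 dB over, giving -13 dBFS.
Stage 2: -13 dBFS is 11.4 dB over -24.4 dBFS; at 5:1 that becomes 2.28 dB over, giving -22.12 dBFS.
Stage 3: below threshold (-22.12 ≤ -13.4); passes unchanged; make-up brings it to -20.12 dBFS.

-20.12 dBFS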